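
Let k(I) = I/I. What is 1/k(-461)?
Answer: 1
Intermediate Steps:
k(I) = 1
1/k(-461) = 1/1 = 1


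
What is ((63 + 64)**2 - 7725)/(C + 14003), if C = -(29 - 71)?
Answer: 8404/14045 ≈ 0.59836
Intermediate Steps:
C = 42 (C = -1*(-42) = 42)
((63 + 64)**2 - 7725)/(C + 14003) = ((63 + 64)**2 - 7725)/(42 + 14003) = (127**2 - 7725)/14045 = (16129 - 7725)*(1/14045) = 8404*(1/14045) = 8404/14045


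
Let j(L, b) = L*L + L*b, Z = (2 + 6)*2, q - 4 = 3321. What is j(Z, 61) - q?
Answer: -2093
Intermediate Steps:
q = 3325 (q = 4 + 3321 = 3325)
Z = 16 (Z = 8*2 = 16)
j(L, b) = L² + L*b
j(Z, 61) - q = 16*(16 + 61) - 1*3325 = 16*77 - 3325 = 1232 - 3325 = -2093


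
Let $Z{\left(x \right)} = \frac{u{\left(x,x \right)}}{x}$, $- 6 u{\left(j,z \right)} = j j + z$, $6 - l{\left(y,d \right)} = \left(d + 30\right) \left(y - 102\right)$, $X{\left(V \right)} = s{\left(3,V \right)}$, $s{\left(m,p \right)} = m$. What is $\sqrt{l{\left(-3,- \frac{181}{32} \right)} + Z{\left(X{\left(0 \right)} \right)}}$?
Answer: $\frac{\sqrt{1475382}}{24} \approx 50.611$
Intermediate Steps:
$X{\left(V \right)} = 3$
$l{\left(y,d \right)} = 6 - \left(-102 + y\right) \left(30 + d\right)$ ($l{\left(y,d \right)} = 6 - \left(d + 30\right) \left(y - 102\right) = 6 - \left(30 + d\right) \left(-102 + y\right) = 6 - \left(-102 + y\right) \left(30 + d\right)$)
$u{\left(j,z \right)} = - \frac{z}{6} - \frac{j^{2}}{6}$ ($u{\left(j,z \right)} = - \frac{j j + z}{6} = - \frac{j^{2} + z}{6} = - \frac{z + j^{2}}{6} = - \frac{z}{6} - \frac{j^{2}}{6}$)
$Z{\left(x \right)} = \frac{- \frac{x}{6} - \frac{x^{2}}{6}}{x}$
$\sqrt{l{\left(-3,- \frac{181}{32} \right)} + Z{\left(X{\left(0 \right)} \right)}} = \sqrt{\left(3066 - -90 + 102 \left(- \frac{181}{32}\right) - - \frac{181}{32} \left(-3\right)\right) - \frac{2}{3}} = \sqrt{\left(3066 + 90 + 102 \left(\left(-181\right) \frac{1}{32}\right) - \left(-181\right) \frac{1}{32} \left(-3\right)\right) - \frac{2}{3}} = \sqrt{\left(3066 + 90 + 102 \left(- \frac{181}{32}\right) - \left(- \frac{181}{32}\right) \left(-3\right)\right) - \frac{2}{3}} = \sqrt{\left(3066 + 90 - \frac{9231}{16} - \frac{543}{32}\right) - \frac{2}{3}} = \sqrt{\frac{81987}{32} - \frac{2}{3}} = \sqrt{\frac{245897}{96}} = \frac{\sqrt{1475382}}{24}$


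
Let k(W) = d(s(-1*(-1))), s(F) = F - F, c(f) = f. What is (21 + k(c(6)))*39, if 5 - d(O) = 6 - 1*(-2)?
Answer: 702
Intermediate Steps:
s(F) = 0
d(O) = -3 (d(O) = 5 - (6 - 1*(-2)) = 5 - (6 + 2) = 5 - 1*8 = 5 - 8 = -3)
k(W) = -3
(21 + k(c(6)))*39 = (21 - 3)*39 = 18*39 = 702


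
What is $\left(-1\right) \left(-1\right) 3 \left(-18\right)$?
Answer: $-54$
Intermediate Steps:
$\left(-1\right) \left(-1\right) 3 \left(-18\right) = 1 \cdot 3 \left(-18\right) = 3 \left(-18\right) = -54$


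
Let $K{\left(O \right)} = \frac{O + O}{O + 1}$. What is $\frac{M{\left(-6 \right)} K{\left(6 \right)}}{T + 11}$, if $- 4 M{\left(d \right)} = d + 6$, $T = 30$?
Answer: $0$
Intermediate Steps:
$K{\left(O \right)} = \frac{2 O}{1 + O}$
$M{\left(d \right)} = - \frac{3}{2} - \frac{d}{4}$ ($M{\left(d \right)} = - \frac{d + 6}{4} = - \frac{6 + d}{4} = - \frac{3}{2} - \frac{d}{4}$)
$\frac{M{\left(-6 \right)} K{\left(6 \right)}}{T + 11} = \frac{\left(- \frac{3}{2} - - \frac{3}{2}\right) 2 \cdot 6 \frac{1}{1 + 6}}{30 + 11} = \frac{\left(- \frac{3}{2} + \frac{3}{2}\right) 2 \cdot 6 \cdot \frac{1}{7}}{41} = 0 \cdot 2 \cdot 6 \cdot \frac{1}{7} \cdot \frac{1}{41} = 0 \cdot \frac{12}{7} \cdot \frac{1}{41} = 0 \cdot \frac{1}{41} = 0$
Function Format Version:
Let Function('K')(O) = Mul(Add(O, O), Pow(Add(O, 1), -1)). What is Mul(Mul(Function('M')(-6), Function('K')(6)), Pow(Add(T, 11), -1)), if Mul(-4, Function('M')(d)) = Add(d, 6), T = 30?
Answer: 0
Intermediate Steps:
Function('K')(O) = Mul(2, O, Pow(Add(1, O), -1)) (Function('K')(O) = Mul(Mul(2, O), Pow(Add(1, O), -1)) = Mul(2, O, Pow(Add(1, O), -1)))
Function('M')(d) = Add(Rational(-3, 2), Mul(Rational(-1, 4), d)) (Function('M')(d) = Mul(Rational(-1, 4), Add(d, 6)) = Mul(Rational(-1, 4), Add(6, d)) = Add(Rational(-3, 2), Mul(Rational(-1, 4), d)))
Mul(Mul(Function('M')(-6), Function('K')(6)), Pow(Add(T, 11), -1)) = Mul(Mul(Add(Rational(-3, 2), Mul(Rational(-1, 4), -6)), Mul(2, 6, Pow(Add(1, 6), -1))), Pow(Add(30, 11), -1)) = Mul(Mul(Add(Rational(-3, 2), Rational(3, 2)), Mul(2, 6, Pow(7, -1))), Pow(41, -1)) = Mul(Mul(0, Mul(2, 6, Rational(1, 7))), Rational(1, 41)) = Mul(Mul(0, Rational(12, 7)), Rational(1, 41)) = Mul(0, Rational(1, 41)) = 0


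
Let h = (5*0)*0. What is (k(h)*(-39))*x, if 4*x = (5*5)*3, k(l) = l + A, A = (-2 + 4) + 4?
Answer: -8775/2 ≈ -4387.5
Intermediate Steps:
h = 0 (h = 0*0 = 0)
A = 6 (A = 2 + 4 = 6)
k(l) = 6 + l (k(l) = l + 6 = 6 + l)
x = 75/4 (x = ((5*5)*3)/4 = (25*3)/4 = (¼)*75 = 75/4 ≈ 18.750)
(k(h)*(-39))*x = ((6 + 0)*(-39))*(75/4) = (6*(-39))*(75/4) = -234*75/4 = -8775/2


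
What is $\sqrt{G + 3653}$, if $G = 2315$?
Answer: $4 \sqrt{373} \approx 77.253$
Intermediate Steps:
$\sqrt{G + 3653} = \sqrt{2315 + 3653} = \sqrt{5968} = 4 \sqrt{373}$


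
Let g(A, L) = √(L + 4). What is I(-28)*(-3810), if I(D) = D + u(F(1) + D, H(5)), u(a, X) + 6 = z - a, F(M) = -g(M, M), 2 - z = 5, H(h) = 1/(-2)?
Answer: 34290 - 3810*√5 ≈ 25771.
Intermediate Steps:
H(h) = -½ (H(h) = 1*(-½) = -½)
g(A, L) = √(4 + L)
z = -3 (z = 2 - 1*5 = 2 - 5 = -3)
F(M) = -√(4 + M)
u(a, X) = -9 - a (u(a, X) = -6 + (-3 - a) = -9 - a)
I(D) = -9 + √5 (I(D) = D + (-9 - (-√(4 + 1) + D)) = D + (-9 - (-√5 + D)) = D + (-9 - (D - √5)) = D + (-9 + (√5 - D)) = D + (-9 + √5 - D) = -9 + √5)
I(-28)*(-3810) = (-9 + √5)*(-3810) = 34290 - 3810*√5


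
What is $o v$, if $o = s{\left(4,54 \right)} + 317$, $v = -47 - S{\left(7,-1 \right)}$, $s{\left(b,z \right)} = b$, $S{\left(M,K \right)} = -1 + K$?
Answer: $-14445$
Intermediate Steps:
$v = -45$ ($v = -47 - \left(-1 - 1\right) = -47 - -2 = -47 + 2 = -45$)
$o = 321$ ($o = 4 + 317 = 321$)
$o v = 321 \left(-45\right) = -14445$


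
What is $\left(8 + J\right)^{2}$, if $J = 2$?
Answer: $100$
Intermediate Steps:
$\left(8 + J\right)^{2} = \left(8 + 2\right)^{2} = 10^{2} = 100$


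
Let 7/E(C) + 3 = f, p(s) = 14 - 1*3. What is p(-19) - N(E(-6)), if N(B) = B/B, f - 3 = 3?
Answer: 10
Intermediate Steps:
p(s) = 11 (p(s) = 14 - 3 = 11)
f = 6 (f = 3 + 3 = 6)
E(C) = 7/3 (E(C) = 7/(-3 + 6) = 7/3)
N(B) = 1
p(-19) - N(E(-6)) = 11 - 1*1 = 11 - 1 = 10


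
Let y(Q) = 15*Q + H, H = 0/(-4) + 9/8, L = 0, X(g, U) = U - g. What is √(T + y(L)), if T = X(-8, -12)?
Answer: I*√46/4 ≈ 1.6956*I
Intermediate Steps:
H = 9/8 (H = 0*(-¼) + 9*(⅛) = 0 + 9/8 = 9/8 ≈ 1.1250)
T = -4 (T = -12 - 1*(-8) = -12 + 8 = -4)
y(Q) = 9/8 + 15*Q (y(Q) = 15*Q + 9/8 = 9/8 + 15*Q)
√(T + y(L)) = √(-4 + (9/8 + 15*0)) = √(-4 + (9/8 + 0)) = √(-4 + 9/8) = √(-23/8) = I*√46/4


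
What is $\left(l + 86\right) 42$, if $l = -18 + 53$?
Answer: $5082$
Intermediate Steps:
$l = 35$
$\left(l + 86\right) 42 = \left(35 + 86\right) 42 = 121 \cdot 42 = 5082$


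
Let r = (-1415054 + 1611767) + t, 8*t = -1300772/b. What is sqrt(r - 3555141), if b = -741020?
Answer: I*sqrt(1844148429330032770)/741020 ≈ 1832.6*I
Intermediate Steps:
t = 325193/1482040 (t = (-1300772/(-741020))/8 = (-1300772*(-1/741020))/8 = (1/8)*(325193/185255) = 325193/1482040 ≈ 0.21942)
r = 291536859713/1482040 (r = (-1415054 + 1611767) + 325193/1482040 = 196713 + 325193/1482040 = 291536859713/1482040 ≈ 1.9671e+5)
sqrt(r - 3555141) = sqrt(291536859713/1482040 - 3555141) = sqrt(-4977324307927/1482040) = I*sqrt(1844148429330032770)/741020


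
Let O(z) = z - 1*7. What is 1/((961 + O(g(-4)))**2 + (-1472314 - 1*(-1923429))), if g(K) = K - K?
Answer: 1/1361231 ≈ 7.3463e-7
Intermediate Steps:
g(K) = 0
O(z) = -7 + z (O(z) = z - 7 = -7 + z)
1/((961 + O(g(-4)))**2 + (-1472314 - 1*(-1923429))) = 1/((961 + (-7 + 0))**2 + (-1472314 - 1*(-1923429))) = 1/((961 - 7)**2 + (-1472314 + 1923429)) = 1/(954**2 + 451115) = 1/(910116 + 451115) = 1/1361231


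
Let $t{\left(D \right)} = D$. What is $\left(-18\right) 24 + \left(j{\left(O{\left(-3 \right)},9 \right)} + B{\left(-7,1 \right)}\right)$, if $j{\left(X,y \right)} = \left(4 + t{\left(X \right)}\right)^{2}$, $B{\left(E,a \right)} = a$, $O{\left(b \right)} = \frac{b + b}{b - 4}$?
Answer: $- \frac{19963}{49} \approx -407.41$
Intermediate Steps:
$O{\left(b \right)} = \frac{2 b}{-4 + b}$
$j{\left(X,y \right)} = \left(4 + X\right)^{2}$
$\left(-18\right) 24 + \left(j{\left(O{\left(-3 \right)},9 \right)} + B{\left(-7,1 \right)}\right) = \left(-18\right) 24 + \left(\left(4 + 2 \left(-3\right) \frac{1}{-4 - 3}\right)^{2} + 1\right) = -432 + \left(\left(4 + 2 \left(-3\right) \frac{1}{-7}\right)^{2} + 1\right) = -432 + \left(\left(4 + 2 \left(-3\right) \left(- \frac{1}{7}\right)\right)^{2} + 1\right) = -432 + \left(\left(4 + \frac{6}{7}\right)^{2} + 1\right) = -432 + \left(\left(\frac{34}{7}\right)^{2} + 1\right) = -432 + \left(\frac{1156}{49} + 1\right) = -432 + \frac{1205}{49} = - \frac{19963}{49}$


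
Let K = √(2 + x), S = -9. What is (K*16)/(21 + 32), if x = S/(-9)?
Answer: 16*√3/53 ≈ 0.52288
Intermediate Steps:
x = 1 (x = -9/(-9) = -9*(-⅑) = 1)
K = √3 (K = √(2 + 1) = √3 ≈ 1.7320)
(K*16)/(21 + 32) = (√3*16)/(21 + 32) = (16*√3)/53 = (16*√3)*(1/53) = 16*√3/53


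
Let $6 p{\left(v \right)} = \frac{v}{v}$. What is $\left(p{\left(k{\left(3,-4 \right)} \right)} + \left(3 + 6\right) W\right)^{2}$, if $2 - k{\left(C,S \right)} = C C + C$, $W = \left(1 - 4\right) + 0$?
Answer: $\frac{25921}{36} \approx 720.03$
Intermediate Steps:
$W = -3$ ($W = -3 + 0 = -3$)
$k{\left(C,S \right)} = 2 - C - C^{2}$ ($k{\left(C,S \right)} = 2 - \left(C C + C\right) = 2 - \left(C^{2} + C\right) = 2 - \left(C + C^{2}\right) = 2 - C - C^{2}$)
$p{\left(v \right)} = \frac{1}{6}$ ($p{\left(v \right)} = \frac{v \frac{1}{v}}{6} = \frac{1}{6} \cdot 1 = \frac{1}{6}$)
$\left(p{\left(k{\left(3,-4 \right)} \right)} + \left(3 + 6\right) W\right)^{2} = \left(\frac{1}{6} + \left(3 + 6\right) \left(-3\right)\right)^{2} = \left(\frac{1}{6} + 9 \left(-3\right)\right)^{2} = \left(\frac{1}{6} - 27\right)^{2} = \left(- \frac{161}{6}\right)^{2} = \frac{25921}{36}$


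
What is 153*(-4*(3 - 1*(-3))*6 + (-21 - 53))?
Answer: -33354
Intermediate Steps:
153*(-4*(3 - 1*(-3))*6 + (-21 - 53)) = 153*(-4*(3 + 3)*6 - 74) = 153*(-4*6*6 - 74) = 153*(-24*6 - 74) = 153*(-144 - 74) = 153*(-218) = -33354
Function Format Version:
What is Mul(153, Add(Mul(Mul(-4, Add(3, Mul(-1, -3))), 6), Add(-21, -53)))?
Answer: -33354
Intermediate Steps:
Mul(153, Add(Mul(Mul(-4, Add(3, Mul(-1, -3))), 6), Add(-21, -53))) = Mul(153, Add(Mul(Mul(-4, Add(3, 3)), 6), -74)) = Mul(153, Add(Mul(Mul(-4, 6), 6), -74)) = Mul(153, Add(Mul(-24, 6), -74)) = Mul(153, Add(-144, -74)) = Mul(153, -218) = -33354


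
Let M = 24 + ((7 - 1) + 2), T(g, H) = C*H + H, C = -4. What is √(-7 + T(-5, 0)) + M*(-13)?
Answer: -416 + I*√7 ≈ -416.0 + 2.6458*I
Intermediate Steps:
T(g, H) = -3*H (T(g, H) = -4*H + H = -3*H)
M = 32 (M = 24 + (6 + 2) = 24 + 8 = 32)
√(-7 + T(-5, 0)) + M*(-13) = √(-7 - 3*0) + 32*(-13) = √(-7 + 0) - 416 = √(-7) - 416 = I*√7 - 416 = -416 + I*√7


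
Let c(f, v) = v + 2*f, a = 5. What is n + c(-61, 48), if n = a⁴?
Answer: 551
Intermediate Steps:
n = 625 (n = 5⁴ = 625)
n + c(-61, 48) = 625 + (48 + 2*(-61)) = 625 + (48 - 122) = 625 - 74 = 551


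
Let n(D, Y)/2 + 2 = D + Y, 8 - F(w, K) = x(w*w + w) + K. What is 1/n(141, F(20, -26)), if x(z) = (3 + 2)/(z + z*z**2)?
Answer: 7408842/2563459331 ≈ 0.0028902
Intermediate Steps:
x(z) = 5/(z + z**3)
F(w, K) = 8 - K - 5/(w + w**2 + (w + w**2)**3) (F(w, K) = 8 - (5/((w*w + w) + (w*w + w)**3) + K) = 8 - (5/((w**2 + w) + (w**2 + w)**3) + K) = 8 - (5/((w + w**2) + (w + w**2)**3) + K) = 8 - (5/(w + w**2 + (w + w**2)**3) + K) = 8 - (K + 5/(w + w**2 + (w + w**2)**3)) = 8 + (-K - 5/(w + w**2 + (w + w**2)**3)) = 8 - K - 5/(w + w**2 + (w + w**2)**3))
n(D, Y) = -4 + 2*D + 2*Y (n(D, Y) = -4 + 2*(D + Y) = -4 + (2*D + 2*Y) = -4 + 2*D + 2*Y)
1/n(141, F(20, -26)) = 1/(-4 + 2*141 + 2*(8 - 1*(-26) - 5/(20*(1 + 20) + 20**3*(1 + 20)**3))) = 1/(-4 + 282 + 2*(8 + 26 - 5/(20*21 + 8000*21**3))) = 1/(-4 + 282 + 2*(8 + 26 - 5/(420 + 8000*9261))) = 1/(-4 + 282 + 2*(8 + 26 - 5/(420 + 74088000))) = 1/(-4 + 282 + 2*(8 + 26 - 5/74088420)) = 1/(-4 + 282 + 2*(8 + 26 - 5*1/74088420)) = 1/(-4 + 282 + 2*(8 + 26 - 1/14817684)) = 1/(-4 + 282 + 2*(503801255/14817684)) = 1/(-4 + 282 + 503801255/7408842) = 1/(2563459331/7408842) = 7408842/2563459331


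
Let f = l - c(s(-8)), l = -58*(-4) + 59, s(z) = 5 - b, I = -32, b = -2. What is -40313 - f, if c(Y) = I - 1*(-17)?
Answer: -40619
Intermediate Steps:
s(z) = 7 (s(z) = 5 - 1*(-2) = 5 + 2 = 7)
c(Y) = -15 (c(Y) = -32 - 1*(-17) = -32 + 17 = -15)
l = 291 (l = 232 + 59 = 291)
f = 306 (f = 291 - 1*(-15) = 291 + 15 = 306)
-40313 - f = -40313 - 1*306 = -40313 - 306 = -40619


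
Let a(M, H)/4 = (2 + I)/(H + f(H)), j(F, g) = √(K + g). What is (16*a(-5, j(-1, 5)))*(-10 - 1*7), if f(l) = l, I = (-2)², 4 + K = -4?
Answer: 1088*I*√3 ≈ 1884.5*I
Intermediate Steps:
K = -8 (K = -4 - 4 = -8)
I = 4
j(F, g) = √(-8 + g)
a(M, H) = 12/H (a(M, H) = 4*((2 + 4)/(H + H)) = 4*(6/((2*H))) = 4*(6*(1/(2*H))) = 4*(3/H) = 12/H)
(16*a(-5, j(-1, 5)))*(-10 - 1*7) = (16*(12/(√(-8 + 5))))*(-10 - 1*7) = (16*(12/(√(-3))))*(-10 - 7) = (16*(12/((I*√3))))*(-17) = (16*(12*(-I*√3/3)))*(-17) = (16*(-4*I*√3))*(-17) = -64*I*√3*(-17) = 1088*I*√3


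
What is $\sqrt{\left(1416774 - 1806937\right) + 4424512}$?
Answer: $3 \sqrt{448261} \approx 2008.6$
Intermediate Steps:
$\sqrt{\left(1416774 - 1806937\right) + 4424512} = \sqrt{-390163 + 4424512} = \sqrt{4034349} = 3 \sqrt{448261}$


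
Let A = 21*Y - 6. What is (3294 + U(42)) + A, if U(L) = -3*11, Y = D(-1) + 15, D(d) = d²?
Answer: 3591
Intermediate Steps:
Y = 16 (Y = (-1)² + 15 = 1 + 15 = 16)
U(L) = -33
A = 330 (A = 21*16 - 6 = 336 - 6 = 330)
(3294 + U(42)) + A = (3294 - 33) + 330 = 3261 + 330 = 3591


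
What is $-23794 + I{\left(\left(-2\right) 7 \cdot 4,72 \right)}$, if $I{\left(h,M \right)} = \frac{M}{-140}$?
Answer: $- \frac{832808}{35} \approx -23795.0$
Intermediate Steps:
$I{\left(h,M \right)} = - \frac{M}{140}$ ($I{\left(h,M \right)} = M \left(- \frac{1}{140}\right) = - \frac{M}{140}$)
$-23794 + I{\left(\left(-2\right) 7 \cdot 4,72 \right)} = -23794 - \frac{18}{35} = - \frac{832808}{35}$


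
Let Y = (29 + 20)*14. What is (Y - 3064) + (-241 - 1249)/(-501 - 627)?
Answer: -1340447/564 ≈ -2376.7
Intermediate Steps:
Y = 686 (Y = 49*14 = 686)
(Y - 3064) + (-241 - 1249)/(-501 - 627) = (686 - 3064) + (-241 - 1249)/(-501 - 627) = -2378 - 1490/(-1128) = -2378 - 1490*(-1/1128) = -2378 + 745/564 = -1340447/564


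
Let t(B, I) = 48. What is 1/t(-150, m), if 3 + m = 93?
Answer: 1/48 ≈ 0.020833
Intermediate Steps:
m = 90 (m = -3 + 93 = 90)
1/t(-150, m) = 1/48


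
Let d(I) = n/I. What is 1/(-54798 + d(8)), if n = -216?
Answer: -1/54825 ≈ -1.8240e-5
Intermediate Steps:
d(I) = -216/I
1/(-54798 + d(8)) = 1/(-54798 - 216/8) = 1/(-54798 - 216*⅛) = 1/(-54798 - 27) = 1/(-54825) = -1/54825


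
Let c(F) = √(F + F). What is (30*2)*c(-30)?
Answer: 120*I*√15 ≈ 464.76*I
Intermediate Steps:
c(F) = √2*√F (c(F) = √(2*F) = √2*√F)
(30*2)*c(-30) = (30*2)*(√2*√(-30)) = 60*(√2*(I*√30)) = 60*(2*I*√15) = 120*I*√15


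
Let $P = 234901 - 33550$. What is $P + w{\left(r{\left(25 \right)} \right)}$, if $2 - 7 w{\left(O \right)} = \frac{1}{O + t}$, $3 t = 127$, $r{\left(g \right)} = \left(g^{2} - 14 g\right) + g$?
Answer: $\frac{206787770}{1027} \approx 2.0135 \cdot 10^{5}$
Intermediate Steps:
$r{\left(g \right)} = g^{2} - 13 g$
$t = \frac{127}{3}$ ($t = \frac{1}{3} \cdot 127 = \frac{127}{3} \approx 42.333$)
$w{\left(O \right)} = \frac{2}{7} - \frac{1}{7 \left(\frac{127}{3} + O\right)}$ ($w{\left(O \right)} = \frac{2}{7} - \frac{1}{7 \left(O + \frac{127}{3}\right)} = \frac{2}{7} - \frac{1}{7 \left(\frac{127}{3} + O\right)}$)
$P = 201351$
$P + w{\left(r{\left(25 \right)} \right)} = 201351 + \frac{251 + 6 \cdot 25 \left(-13 + 25\right)}{7 \left(127 + 3 \cdot 25 \left(-13 + 25\right)\right)} = 201351 + \frac{251 + 6 \cdot 25 \cdot 12}{7 \left(127 + 3 \cdot 25 \cdot 12\right)} = 201351 + \frac{251 + 6 \cdot 300}{7 \left(127 + 3 \cdot 300\right)} = 201351 + \frac{251 + 1800}{7 \left(127 + 900\right)} = 201351 + \frac{1}{7} \cdot \frac{1}{1027} \cdot 2051 = 201351 + \frac{293}{1027} = \frac{206787770}{1027}$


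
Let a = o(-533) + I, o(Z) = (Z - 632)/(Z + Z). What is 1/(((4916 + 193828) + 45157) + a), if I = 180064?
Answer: 1066/451947855 ≈ 2.3587e-6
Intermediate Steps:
o(Z) = (-632 + Z)/(2*Z) (o(Z) = (-632 + Z)/((2*Z)) = (-632 + Z)*(1/(2*Z)) = (-632 + Z)/(2*Z))
a = 191949389/1066 (a = (½)*(-632 - 533)/(-533) + 180064 = (½)*(-1/533)*(-1165) + 180064 = 1165/1066 + 180064 = 191949389/1066 ≈ 1.8007e+5)
1/(((4916 + 193828) + 45157) + a) = 1/(((4916 + 193828) + 45157) + 191949389/1066) = 1/((198744 + 45157) + 191949389/1066) = 1/(243901 + 191949389/1066) = 1/(451947855/1066) = 1066/451947855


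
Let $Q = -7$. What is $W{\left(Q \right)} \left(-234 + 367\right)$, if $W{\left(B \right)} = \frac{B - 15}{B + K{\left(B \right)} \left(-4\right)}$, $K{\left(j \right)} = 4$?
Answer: $\frac{2926}{23} \approx 127.22$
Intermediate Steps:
$W{\left(B \right)} = \frac{-15 + B}{-16 + B}$ ($W{\left(B \right)} = \frac{B - 15}{B + 4 \left(-4\right)} = \frac{-15 + B}{B - 16} = \frac{-15 + B}{-16 + B}$)
$W{\left(Q \right)} \left(-234 + 367\right) = \frac{-15 - 7}{-16 - 7} \left(-234 + 367\right) = \frac{1}{-23} \left(-22\right) 133 = \left(- \frac{1}{23}\right) \left(-22\right) 133 = \frac{22}{23} \cdot 133 = \frac{2926}{23}$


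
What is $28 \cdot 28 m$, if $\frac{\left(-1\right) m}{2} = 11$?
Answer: $-17248$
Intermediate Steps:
$m = -22$ ($m = \left(-2\right) 11 = -22$)
$28 \cdot 28 m = 28 \cdot 28 \left(-22\right) = 784 \left(-22\right) = -17248$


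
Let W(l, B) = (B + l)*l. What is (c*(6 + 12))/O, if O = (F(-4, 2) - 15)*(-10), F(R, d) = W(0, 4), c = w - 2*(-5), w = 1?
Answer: 33/25 ≈ 1.3200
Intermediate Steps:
W(l, B) = l*(B + l)
c = 11 (c = 1 - 2*(-5) = 1 + 10 = 11)
F(R, d) = 0 (F(R, d) = 0*(4 + 0) = 0*4 = 0)
O = 150 (O = (0 - 15)*(-10) = -15*(-10) = 150)
(c*(6 + 12))/O = (11*(6 + 12))/150 = (11*18)*(1/150) = 198*(1/150) = 33/25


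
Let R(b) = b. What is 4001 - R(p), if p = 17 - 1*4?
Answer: 3988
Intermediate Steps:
p = 13 (p = 17 - 4 = 13)
4001 - R(p) = 4001 - 1*13 = 4001 - 13 = 3988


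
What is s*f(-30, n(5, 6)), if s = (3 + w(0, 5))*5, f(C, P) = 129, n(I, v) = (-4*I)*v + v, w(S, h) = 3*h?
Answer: 11610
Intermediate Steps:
n(I, v) = v - 4*I*v (n(I, v) = -4*I*v + v = v - 4*I*v)
s = 90 (s = (3 + 3*5)*5 = (3 + 15)*5 = 18*5 = 90)
s*f(-30, n(5, 6)) = 90*129 = 11610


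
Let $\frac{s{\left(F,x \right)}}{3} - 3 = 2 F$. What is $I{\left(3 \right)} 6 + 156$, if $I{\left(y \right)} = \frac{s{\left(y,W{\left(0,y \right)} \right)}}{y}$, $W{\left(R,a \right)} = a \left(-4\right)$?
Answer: $210$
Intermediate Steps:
$W{\left(R,a \right)} = - 4 a$
$s{\left(F,x \right)} = 9 + 6 F$ ($s{\left(F,x \right)} = 9 + 3 \cdot 2 F = 9 + 6 F$)
$I{\left(y \right)} = \frac{9 + 6 y}{y}$
$I{\left(3 \right)} 6 + 156 = \left(6 + \frac{9}{3}\right) 6 + 156 = \left(6 + 9 \cdot \frac{1}{3}\right) 6 + 156 = \left(6 + 3\right) 6 + 156 = 9 \cdot 6 + 156 = 54 + 156 = 210$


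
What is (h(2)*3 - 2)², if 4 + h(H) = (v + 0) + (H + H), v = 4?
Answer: 100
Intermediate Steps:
h(H) = 2*H (h(H) = -4 + ((4 + 0) + (H + H)) = -4 + (4 + 2*H) = 2*H)
(h(2)*3 - 2)² = ((2*2)*3 - 2)² = (4*3 - 2)² = (12 - 2)² = 10² = 100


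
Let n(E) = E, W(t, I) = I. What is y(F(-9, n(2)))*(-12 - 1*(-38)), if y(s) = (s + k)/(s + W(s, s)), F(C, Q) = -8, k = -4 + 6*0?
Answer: 39/2 ≈ 19.500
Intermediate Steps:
k = -4 (k = -4 + 0 = -4)
y(s) = (-4 + s)/(2*s) (y(s) = (s - 4)/(s + s) = (-4 + s)/((2*s)) = (-4 + s)*(1/(2*s)) = (-4 + s)/(2*s))
y(F(-9, n(2)))*(-12 - 1*(-38)) = ((½)*(-4 - 8)/(-8))*(-12 - 1*(-38)) = ((½)*(-⅛)*(-12))*(-12 + 38) = (¾)*26 = 39/2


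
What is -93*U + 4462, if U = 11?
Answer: 3439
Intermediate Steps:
-93*U + 4462 = -93*11 + 4462 = -1023 + 4462 = 3439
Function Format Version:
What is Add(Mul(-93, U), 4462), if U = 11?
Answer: 3439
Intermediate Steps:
Add(Mul(-93, U), 4462) = Add(Mul(-93, 11), 4462) = Add(-1023, 4462) = 3439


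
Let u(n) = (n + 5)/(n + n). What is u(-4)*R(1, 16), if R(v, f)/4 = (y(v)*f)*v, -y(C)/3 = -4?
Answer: -96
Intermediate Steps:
y(C) = 12 (y(C) = -3*(-4) = 12)
u(n) = (5 + n)/(2*n) (u(n) = (5 + n)/((2*n)) = (5 + n)*(1/(2*n)) = (5 + n)/(2*n))
R(v, f) = 48*f*v (R(v, f) = 4*((12*f)*v) = 4*(12*f*v) = 48*f*v)
u(-4)*R(1, 16) = ((1/2)*(5 - 4)/(-4))*(48*16*1) = ((1/2)*(-1/4)*1)*768 = -1/8*768 = -96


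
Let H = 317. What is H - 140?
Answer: 177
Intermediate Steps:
H - 140 = 317 - 140 = 177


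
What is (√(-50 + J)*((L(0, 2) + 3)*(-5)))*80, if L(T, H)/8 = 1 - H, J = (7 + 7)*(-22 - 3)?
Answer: 40000*I ≈ 40000.0*I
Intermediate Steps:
J = -350 (J = 14*(-25) = -350)
L(T, H) = 8 - 8*H (L(T, H) = 8*(1 - H) = 8 - 8*H)
(√(-50 + J)*((L(0, 2) + 3)*(-5)))*80 = (√(-50 - 350)*(((8 - 8*2) + 3)*(-5)))*80 = (√(-400)*(((8 - 16) + 3)*(-5)))*80 = ((20*I)*((-8 + 3)*(-5)))*80 = ((20*I)*(-5*(-5)))*80 = ((20*I)*25)*80 = (500*I)*80 = 40000*I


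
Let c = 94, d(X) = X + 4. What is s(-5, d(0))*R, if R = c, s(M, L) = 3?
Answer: 282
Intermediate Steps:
d(X) = 4 + X
R = 94
s(-5, d(0))*R = 3*94 = 282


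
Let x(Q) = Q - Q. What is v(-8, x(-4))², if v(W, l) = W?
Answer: 64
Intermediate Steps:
x(Q) = 0
v(-8, x(-4))² = (-8)² = 64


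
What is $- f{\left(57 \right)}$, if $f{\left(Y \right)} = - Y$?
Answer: $57$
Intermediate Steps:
$- f{\left(57 \right)} = - \left(-1\right) 57 = \left(-1\right) \left(-57\right) = 57$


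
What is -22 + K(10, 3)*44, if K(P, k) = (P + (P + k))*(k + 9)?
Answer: 12122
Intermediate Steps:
K(P, k) = (9 + k)*(k + 2*P) (K(P, k) = (k + 2*P)*(9 + k) = (9 + k)*(k + 2*P))
-22 + K(10, 3)*44 = -22 + (3² + 9*3 + 18*10 + 2*10*3)*44 = -22 + (9 + 27 + 180 + 60)*44 = -22 + 276*44 = -22 + 12144 = 12122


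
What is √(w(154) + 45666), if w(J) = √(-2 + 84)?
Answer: √(45666 + √82) ≈ 213.72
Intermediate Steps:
w(J) = √82
√(w(154) + 45666) = √(√82 + 45666) = √(45666 + √82)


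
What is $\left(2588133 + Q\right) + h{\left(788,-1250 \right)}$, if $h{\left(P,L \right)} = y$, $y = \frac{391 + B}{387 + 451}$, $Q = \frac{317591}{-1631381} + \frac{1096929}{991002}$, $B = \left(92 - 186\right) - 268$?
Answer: $\frac{292199489366083276316}{112899678057713} \approx 2.5881 \cdot 10^{6}$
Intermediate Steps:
$B = -362$ ($B = -94 - 268 = -362$)
$Q = \frac{491591937589}{538900611254}$ ($Q = 317591 \left(- \frac{1}{1631381}\right) + 1096929 \cdot \frac{1}{991002} = - \frac{317591}{1631381} + \frac{365643}{330334} = \frac{491591937589}{538900611254} \approx 0.91221$)
$y = \frac{29}{838}$ ($y = \frac{391 - 362}{387 + 451} = \frac{29}{838} \approx 0.034606$)
$h{\left(P,L \right)} = \frac{29}{838}$
$\left(2588133 + Q\right) + h{\left(788,-1250 \right)} = \left(2588133 + \frac{491591937589}{538900611254}\right) + \frac{29}{838} = \frac{1394746947298586371}{538900611254} + \frac{29}{838} = \frac{292199489366083276316}{112899678057713}$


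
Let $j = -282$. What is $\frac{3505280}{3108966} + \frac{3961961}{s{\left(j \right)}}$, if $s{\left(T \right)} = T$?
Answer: $- \frac{2052768925561}{146121402} \approx -14048.0$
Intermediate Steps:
$\frac{3505280}{3108966} + \frac{3961961}{s{\left(j \right)}} = \frac{3505280}{3108966} + \frac{3961961}{-282} = 3505280 \cdot \frac{1}{3108966} + 3961961 \left(- \frac{1}{282}\right) = \frac{1752640}{1554483} - \frac{3961961}{282} = - \frac{2052768925561}{146121402}$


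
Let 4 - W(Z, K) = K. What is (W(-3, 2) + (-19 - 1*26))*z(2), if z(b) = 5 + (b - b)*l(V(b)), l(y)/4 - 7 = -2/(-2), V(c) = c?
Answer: -215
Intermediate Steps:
W(Z, K) = 4 - K
l(y) = 32 (l(y) = 28 + 4*(-2/(-2)) = 28 + 4*(-2*(-½)) = 28 + 4*1 = 28 + 4 = 32)
z(b) = 5 (z(b) = 5 + (b - b)*32 = 5 + 0*32 = 5 + 0 = 5)
(W(-3, 2) + (-19 - 1*26))*z(2) = ((4 - 1*2) + (-19 - 1*26))*5 = ((4 - 2) + (-19 - 26))*5 = (2 - 45)*5 = -43*5 = -215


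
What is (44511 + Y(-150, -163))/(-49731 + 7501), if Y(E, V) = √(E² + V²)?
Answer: -44511/42230 - √49069/42230 ≈ -1.0593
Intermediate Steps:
(44511 + Y(-150, -163))/(-49731 + 7501) = (44511 + √((-150)² + (-163)²))/(-49731 + 7501) = (44511 + √(22500 + 26569))/(-42230) = (44511 + √49069)*(-1/42230) = -44511/42230 - √49069/42230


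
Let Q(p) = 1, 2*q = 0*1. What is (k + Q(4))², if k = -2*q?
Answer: 1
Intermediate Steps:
q = 0 (q = (0*1)/2 = (½)*0 = 0)
k = 0 (k = -2*0 = 0)
(k + Q(4))² = (0 + 1)² = 1² = 1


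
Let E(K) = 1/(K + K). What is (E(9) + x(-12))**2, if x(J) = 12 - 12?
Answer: 1/324 ≈ 0.0030864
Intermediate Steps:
x(J) = 0
E(K) = 1/(2*K)
(E(9) + x(-12))**2 = ((1/2)/9 + 0)**2 = ((1/2)*(1/9) + 0)**2 = (1/18 + 0)**2 = (1/18)**2 = 1/324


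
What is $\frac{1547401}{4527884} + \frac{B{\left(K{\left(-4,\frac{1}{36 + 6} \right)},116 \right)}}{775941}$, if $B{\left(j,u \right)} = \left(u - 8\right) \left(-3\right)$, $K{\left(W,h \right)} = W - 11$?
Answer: $\frac{399741614975}{1171123612948} \approx 0.34133$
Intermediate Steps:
$K{\left(W,h \right)} = -11 + W$ ($K{\left(W,h \right)} = W - 11 = -11 + W$)
$B{\left(j,u \right)} = 24 - 3 u$ ($B{\left(j,u \right)} = \left(-8 + u\right) \left(-3\right) = 24 - 3 u$)
$\frac{1547401}{4527884} + \frac{B{\left(K{\left(-4,\frac{1}{36 + 6} \right)},116 \right)}}{775941} = \frac{1547401}{4527884} + \frac{24 - 348}{775941} = 1547401 \cdot \frac{1}{4527884} + \left(24 - 348\right) \frac{1}{775941} = \frac{1547401}{4527884} - \frac{108}{258647} = \frac{399741614975}{1171123612948}$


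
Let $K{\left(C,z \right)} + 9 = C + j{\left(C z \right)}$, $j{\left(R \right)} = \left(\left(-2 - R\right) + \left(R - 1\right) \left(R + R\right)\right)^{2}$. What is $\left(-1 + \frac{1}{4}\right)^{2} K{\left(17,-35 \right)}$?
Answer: $\frac{4534765991073}{16} \approx 2.8342 \cdot 10^{11}$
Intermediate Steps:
$j{\left(R \right)} = \left(-2 - R + 2 R \left(-1 + R\right)\right)^{2}$ ($j{\left(R \right)} = \left(\left(-2 - R\right) + \left(-1 + R\right) 2 R\right)^{2} = \left(\left(-2 - R\right) + 2 R \left(-1 + R\right)\right)^{2} = \left(-2 - R + 2 R \left(-1 + R\right)\right)^{2}$)
$K{\left(C,z \right)} = -9 + C + \left(2 - 2 C^{2} z^{2} + 3 C z\right)^{2}$ ($K{\left(C,z \right)} = -9 + \left(C + \left(2 - 2 \left(C z\right)^{2} + 3 C z\right)^{2}\right) = -9 + \left(C + \left(2 - 2 C^{2} z^{2} + 3 C z\right)^{2}\right) = -9 + C + \left(2 - 2 C^{2} z^{2} + 3 C z\right)^{2}$)
$\left(-1 + \frac{1}{4}\right)^{2} K{\left(17,-35 \right)} = \left(-1 + \frac{1}{4}\right)^{2} \left(-9 + 17 + \left(2 - 2 \cdot 17^{2} \left(-35\right)^{2} + 3 \cdot 17 \left(-35\right)\right)^{2}\right) = \left(-1 + \frac{1}{4}\right)^{2} \left(-9 + 17 + \left(2 - 578 \cdot 1225 - 1785\right)^{2}\right) = \left(- \frac{3}{4}\right)^{2} \left(-9 + 17 + \left(2 - 708050 - 1785\right)^{2}\right) = \frac{9 \left(-9 + 17 + \left(-709833\right)^{2}\right)}{16} = \frac{9 \left(-9 + 17 + 503862887889\right)}{16} = \frac{9}{16} \cdot 503862887897 = \frac{4534765991073}{16}$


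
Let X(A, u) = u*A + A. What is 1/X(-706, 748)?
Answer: -1/528794 ≈ -1.8911e-6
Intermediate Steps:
X(A, u) = A + A*u (X(A, u) = A*u + A = A + A*u)
1/X(-706, 748) = 1/(-706*(1 + 748)) = 1/(-706*749) = 1/(-528794) = -1/528794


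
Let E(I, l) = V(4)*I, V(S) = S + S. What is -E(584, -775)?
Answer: -4672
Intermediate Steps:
V(S) = 2*S
E(I, l) = 8*I (E(I, l) = (2*4)*I = 8*I)
-E(584, -775) = -8*584 = -1*4672 = -4672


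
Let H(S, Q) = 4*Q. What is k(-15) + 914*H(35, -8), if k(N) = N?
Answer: -29263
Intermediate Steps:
k(-15) + 914*H(35, -8) = -15 + 914*(4*(-8)) = -15 + 914*(-32) = -15 - 29248 = -29263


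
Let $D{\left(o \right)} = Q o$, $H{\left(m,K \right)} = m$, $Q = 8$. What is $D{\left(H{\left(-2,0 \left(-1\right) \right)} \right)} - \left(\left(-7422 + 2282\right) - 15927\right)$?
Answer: $21051$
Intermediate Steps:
$D{\left(o \right)} = 8 o$
$D{\left(H{\left(-2,0 \left(-1\right) \right)} \right)} - \left(\left(-7422 + 2282\right) - 15927\right) = 8 \left(-2\right) - \left(\left(-7422 + 2282\right) - 15927\right) = -16 - \left(-5140 - 15927\right) = -16 - -21067 = -16 + 21067 = 21051$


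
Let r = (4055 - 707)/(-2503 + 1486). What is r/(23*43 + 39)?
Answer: -93/29041 ≈ -0.0032024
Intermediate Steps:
r = -372/113 (r = 3348/(-1017) = 3348*(-1/1017) = -372/113 ≈ -3.2920)
r/(23*43 + 39) = -372/(113*(23*43 + 39)) = -372/(113*(989 + 39)) = -372/113/1028 = -372/113*1/1028 = -93/29041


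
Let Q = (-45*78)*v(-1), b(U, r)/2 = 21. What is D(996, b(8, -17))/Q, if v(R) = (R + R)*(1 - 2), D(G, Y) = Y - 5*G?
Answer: 823/1170 ≈ 0.70342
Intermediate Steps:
b(U, r) = 42 (b(U, r) = 2*21 = 42)
v(R) = -2*R (v(R) = (2*R)*(-1) = -2*R)
Q = -7020 (Q = (-45*78)*(-2*(-1)) = -3510*2 = -7020)
D(996, b(8, -17))/Q = (42 - 5*996)/(-7020) = (42 - 4980)*(-1/7020) = -4938*(-1/7020) = 823/1170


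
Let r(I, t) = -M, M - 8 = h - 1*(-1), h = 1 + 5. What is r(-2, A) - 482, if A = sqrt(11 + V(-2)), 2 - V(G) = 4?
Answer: -497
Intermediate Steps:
h = 6
V(G) = -2 (V(G) = 2 - 1*4 = 2 - 4 = -2)
A = 3 (A = sqrt(11 - 2) = sqrt(9) = 3)
M = 15 (M = 8 + (6 - 1*(-1)) = 8 + (6 + 1) = 8 + 7 = 15)
r(I, t) = -15 (r(I, t) = -1*15 = -15)
r(-2, A) - 482 = -15 - 482 = -497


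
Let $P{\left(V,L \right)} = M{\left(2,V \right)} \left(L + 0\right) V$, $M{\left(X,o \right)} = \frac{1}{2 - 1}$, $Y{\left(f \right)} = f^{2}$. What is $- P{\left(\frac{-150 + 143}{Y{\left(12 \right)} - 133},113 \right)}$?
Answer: $\frac{791}{11} \approx 71.909$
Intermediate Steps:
$M{\left(X,o \right)} = 1$ ($M{\left(X,o \right)} = 1^{-1} = 1$)
$P{\left(V,L \right)} = L V$ ($P{\left(V,L \right)} = 1 \left(L + 0\right) V = 1 L V = L V$)
$- P{\left(\frac{-150 + 143}{Y{\left(12 \right)} - 133},113 \right)} = - 113 \frac{-150 + 143}{12^{2} - 133} = - 113 \left(- \frac{7}{144 - 133}\right) = - 113 \left(- \frac{7}{11}\right) = - 113 \left(\left(-7\right) \frac{1}{11}\right) = - \frac{113 \left(-7\right)}{11} = \left(-1\right) \left(- \frac{791}{11}\right) = \frac{791}{11}$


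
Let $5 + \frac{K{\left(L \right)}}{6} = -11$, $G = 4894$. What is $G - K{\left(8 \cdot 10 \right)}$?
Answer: $4990$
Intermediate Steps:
$K{\left(L \right)} = -96$ ($K{\left(L \right)} = -30 + 6 \left(-11\right) = -30 - 66 = -96$)
$G - K{\left(8 \cdot 10 \right)} = 4894 - -96 = 4894 + 96 = 4990$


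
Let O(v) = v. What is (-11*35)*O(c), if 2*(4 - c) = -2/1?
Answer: -1925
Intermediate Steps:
c = 5 (c = 4 - (-1)/1 = 4 - (-1) = 4 - 1/2*(-2) = 4 + 1 = 5)
(-11*35)*O(c) = -11*35*5 = -385*5 = -1925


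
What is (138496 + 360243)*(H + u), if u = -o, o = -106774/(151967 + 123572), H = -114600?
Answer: -15748513141428614/275539 ≈ -5.7155e+10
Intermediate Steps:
o = -106774/275539 ≈ -0.38751
u = 106774/275539 (u = -1*(-106774/275539) = 106774/275539 ≈ 0.38751)
(138496 + 360243)*(H + u) = (138496 + 360243)*(-114600 + 106774/275539) = 498739*(-31576662626/275539) = -15748513141428614/275539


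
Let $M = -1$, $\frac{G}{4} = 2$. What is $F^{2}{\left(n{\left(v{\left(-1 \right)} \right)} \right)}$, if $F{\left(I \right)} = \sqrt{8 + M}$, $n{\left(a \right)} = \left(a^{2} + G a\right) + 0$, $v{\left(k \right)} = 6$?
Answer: $7$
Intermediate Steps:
$G = 8$ ($G = 4 \cdot 2 = 8$)
$n{\left(a \right)} = a^{2} + 8 a$ ($n{\left(a \right)} = \left(a^{2} + 8 a\right) + 0 = a^{2} + 8 a$)
$F{\left(I \right)} = \sqrt{7}$ ($F{\left(I \right)} = \sqrt{8 - 1} = \sqrt{7}$)
$F^{2}{\left(n{\left(v{\left(-1 \right)} \right)} \right)} = \left(\sqrt{7}\right)^{2} = 7$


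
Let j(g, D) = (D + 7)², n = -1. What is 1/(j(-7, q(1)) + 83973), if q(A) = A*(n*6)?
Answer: 1/83974 ≈ 1.1908e-5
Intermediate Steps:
q(A) = -6*A (q(A) = A*(-1*6) = A*(-6) = -6*A)
j(g, D) = (7 + D)²
1/(j(-7, q(1)) + 83973) = 1/((7 - 6*1)² + 83973) = 1/((7 - 6)² + 83973) = 1/(1² + 83973) = 1/(1 + 83973) = 1/83974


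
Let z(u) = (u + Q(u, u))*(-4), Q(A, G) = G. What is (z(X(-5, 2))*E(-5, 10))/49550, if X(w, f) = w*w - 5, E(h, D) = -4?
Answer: 64/4955 ≈ 0.012916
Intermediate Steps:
X(w, f) = -5 + w² (X(w, f) = w² - 5 = -5 + w²)
z(u) = -8*u (z(u) = (u + u)*(-4) = (2*u)*(-4) = -8*u)
(z(X(-5, 2))*E(-5, 10))/49550 = (-8*(-5 + (-5)²)*(-4))/49550 = (-8*(-5 + 25)*(-4))*(1/49550) = (-8*20*(-4))*(1/49550) = -160*(-4)*(1/49550) = 640*(1/49550) = 64/4955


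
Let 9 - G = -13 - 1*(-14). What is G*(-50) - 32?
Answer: -432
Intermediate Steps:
G = 8 (G = 9 - (-13 - 1*(-14)) = 9 - (-13 + 14) = 9 - 1*1 = 9 - 1 = 8)
G*(-50) - 32 = 8*(-50) - 32 = -400 - 32 = -432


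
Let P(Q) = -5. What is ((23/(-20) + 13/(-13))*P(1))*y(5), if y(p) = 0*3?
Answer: 0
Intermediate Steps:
y(p) = 0
((23/(-20) + 13/(-13))*P(1))*y(5) = ((23/(-20) + 13/(-13))*(-5))*0 = ((23*(-1/20) + 13*(-1/13))*(-5))*0 = ((-23/20 - 1)*(-5))*0 = -43/20*(-5)*0 = (43/4)*0 = 0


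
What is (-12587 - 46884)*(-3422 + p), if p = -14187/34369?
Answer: 6995270725255/34369 ≈ 2.0353e+8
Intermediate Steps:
p = -14187/34369 (p = -14187*1/34369 = -14187/34369 ≈ -0.41278)
(-12587 - 46884)*(-3422 + p) = (-12587 - 46884)*(-3422 - 14187/34369) = -59471*(-117624905/34369) = 6995270725255/34369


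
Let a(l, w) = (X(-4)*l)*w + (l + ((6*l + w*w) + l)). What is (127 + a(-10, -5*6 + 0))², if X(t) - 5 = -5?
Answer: 896809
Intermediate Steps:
X(t) = 0 (X(t) = 5 - 5 = 0)
a(l, w) = w² + 8*l (a(l, w) = (0*l)*w + (l + ((6*l + w*w) + l)) = 0*w + (l + ((6*l + w²) + l)) = 0 + (l + ((w² + 6*l) + l)) = 0 + (l + (w² + 7*l)) = 0 + (w² + 8*l) = w² + 8*l)
(127 + a(-10, -5*6 + 0))² = (127 + ((-5*6 + 0)² + 8*(-10)))² = (127 + ((-30 + 0)² - 80))² = (127 + ((-30)² - 80))² = (127 + (900 - 80))² = (127 + 820)² = 947² = 896809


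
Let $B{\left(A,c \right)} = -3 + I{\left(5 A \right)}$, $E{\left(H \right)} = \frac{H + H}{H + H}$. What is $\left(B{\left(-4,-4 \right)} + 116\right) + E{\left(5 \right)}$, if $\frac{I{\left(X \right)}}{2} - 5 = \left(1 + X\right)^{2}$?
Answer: $846$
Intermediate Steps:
$I{\left(X \right)} = 10 + 2 \left(1 + X\right)^{2}$
$E{\left(H \right)} = 1$ ($E{\left(H \right)} = \frac{2 H}{2 H} = 2 H \frac{1}{2 H} = 1$)
$B{\left(A,c \right)} = 7 + 2 \left(1 + 5 A\right)^{2}$ ($B{\left(A,c \right)} = -3 + \left(10 + 2 \left(1 + 5 A\right)^{2}\right) = 7 + 2 \left(1 + 5 A\right)^{2}$)
$\left(B{\left(-4,-4 \right)} + 116\right) + E{\left(5 \right)} = \left(\left(7 + 2 \left(1 + 5 \left(-4\right)\right)^{2}\right) + 116\right) + 1 = \left(\left(7 + 2 \left(1 - 20\right)^{2}\right) + 116\right) + 1 = \left(\left(7 + 2 \left(-19\right)^{2}\right) + 116\right) + 1 = \left(\left(7 + 2 \cdot 361\right) + 116\right) + 1 = \left(\left(7 + 722\right) + 116\right) + 1 = \left(729 + 116\right) + 1 = 845 + 1 = 846$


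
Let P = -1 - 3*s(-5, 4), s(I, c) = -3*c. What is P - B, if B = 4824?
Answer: -4789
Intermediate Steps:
P = 35 (P = -1 - (-9)*4 = -1 - 3*(-12) = -1 + 36 = 35)
P - B = 35 - 1*4824 = 35 - 4824 = -4789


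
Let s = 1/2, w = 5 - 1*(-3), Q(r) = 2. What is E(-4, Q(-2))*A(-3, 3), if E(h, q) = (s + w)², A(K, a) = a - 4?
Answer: -289/4 ≈ -72.250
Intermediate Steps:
A(K, a) = -4 + a
w = 8 (w = 5 + 3 = 8)
s = ½ (s = 1*(½) = ½ ≈ 0.50000)
E(h, q) = 289/4 (E(h, q) = (½ + 8)² = (17/2)² = 289/4)
E(-4, Q(-2))*A(-3, 3) = 289*(-4 + 3)/4 = (289/4)*(-1) = -289/4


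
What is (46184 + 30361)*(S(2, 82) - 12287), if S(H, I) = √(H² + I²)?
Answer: -940508415 + 4439610*√2 ≈ -9.3423e+8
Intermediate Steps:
(46184 + 30361)*(S(2, 82) - 12287) = (46184 + 30361)*(√(2² + 82²) - 12287) = 76545*(√(4 + 6724) - 12287) = 76545*(√6728 - 12287) = 76545*(58*√2 - 12287) = 76545*(-12287 + 58*√2) = -940508415 + 4439610*√2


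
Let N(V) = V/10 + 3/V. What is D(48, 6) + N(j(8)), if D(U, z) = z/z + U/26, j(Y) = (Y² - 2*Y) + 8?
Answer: 30939/3640 ≈ 8.4997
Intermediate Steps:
j(Y) = 8 + Y² - 2*Y
N(V) = 3/V + V/10 (N(V) = V*(⅒) + 3/V = V/10 + 3/V = 3/V + V/10)
D(U, z) = 1 + U/26 (D(U, z) = 1 + U*(1/26) = 1 + U/26)
D(48, 6) + N(j(8)) = (1 + (1/26)*48) + (3/(8 + 8² - 2*8) + (8 + 8² - 2*8)/10) = (1 + 24/13) + (3/(8 + 64 - 16) + (8 + 64 - 16)/10) = 37/13 + (3/56 + (⅒)*56) = 37/13 + (3*(1/56) + 28/5) = 37/13 + (3/56 + 28/5) = 37/13 + 1583/280 = 30939/3640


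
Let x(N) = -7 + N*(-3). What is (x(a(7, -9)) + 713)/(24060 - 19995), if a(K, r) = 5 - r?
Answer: 664/4065 ≈ 0.16335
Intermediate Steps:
x(N) = -7 - 3*N
(x(a(7, -9)) + 713)/(24060 - 19995) = ((-7 - 3*(5 - 1*(-9))) + 713)/(24060 - 19995) = ((-7 - 3*(5 + 9)) + 713)/4065 = ((-7 - 3*14) + 713)*(1/4065) = ((-7 - 42) + 713)*(1/4065) = (-49 + 713)*(1/4065) = 664*(1/4065) = 664/4065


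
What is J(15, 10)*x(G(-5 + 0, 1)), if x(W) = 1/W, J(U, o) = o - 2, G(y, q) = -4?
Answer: -2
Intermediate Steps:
J(U, o) = -2 + o
J(15, 10)*x(G(-5 + 0, 1)) = (-2 + 10)/(-4) = 8*(-¼) = -2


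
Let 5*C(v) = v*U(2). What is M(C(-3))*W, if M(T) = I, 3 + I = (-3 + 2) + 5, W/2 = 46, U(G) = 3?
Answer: 92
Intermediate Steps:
C(v) = 3*v/5 (C(v) = (v*3)/5 = (3*v)/5 = 3*v/5)
W = 92 (W = 2*46 = 92)
I = 1 (I = -3 + ((-3 + 2) + 5) = -3 + (-1 + 5) = -3 + 4 = 1)
M(T) = 1
M(C(-3))*W = 1*92 = 92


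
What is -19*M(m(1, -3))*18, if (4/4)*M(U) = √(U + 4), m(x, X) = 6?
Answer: -342*√10 ≈ -1081.5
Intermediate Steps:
M(U) = √(4 + U) (M(U) = √(U + 4) = √(4 + U))
-19*M(m(1, -3))*18 = -19*√(4 + 6)*18 = -19*√10*18 = -342*√10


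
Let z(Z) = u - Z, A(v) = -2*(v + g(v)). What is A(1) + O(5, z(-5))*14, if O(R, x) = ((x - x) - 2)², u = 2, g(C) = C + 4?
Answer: 44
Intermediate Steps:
g(C) = 4 + C
A(v) = -8 - 4*v (A(v) = -2*(v + (4 + v)) = -2*(4 + 2*v) = -8 - 4*v)
z(Z) = 2 - Z
O(R, x) = 4 (O(R, x) = (0 - 2)² = (-2)² = 4)
A(1) + O(5, z(-5))*14 = (-8 - 4*1) + 4*14 = (-8 - 4) + 56 = -12 + 56 = 44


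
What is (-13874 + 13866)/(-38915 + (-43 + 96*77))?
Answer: 4/15783 ≈ 0.00025344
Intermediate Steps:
(-13874 + 13866)/(-38915 + (-43 + 96*77)) = -8/(-38915 + (-43 + 7392)) = -8/(-38915 + 7349) = -8/(-31566) = -8*(-1/31566) = 4/15783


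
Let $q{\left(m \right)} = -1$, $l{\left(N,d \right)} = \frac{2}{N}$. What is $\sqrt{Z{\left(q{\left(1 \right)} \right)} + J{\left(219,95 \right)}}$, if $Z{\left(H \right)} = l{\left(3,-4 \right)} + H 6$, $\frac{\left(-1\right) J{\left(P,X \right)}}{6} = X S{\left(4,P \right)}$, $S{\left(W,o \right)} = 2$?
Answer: $\frac{2 i \sqrt{2577}}{3} \approx 33.843 i$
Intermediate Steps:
$J{\left(P,X \right)} = - 12 X$ ($J{\left(P,X \right)} = - 6 X 2 = - 6 \cdot 2 X = - 12 X$)
$Z{\left(H \right)} = \frac{2}{3} + 6 H$ ($Z{\left(H \right)} = \frac{2}{3} + H 6 = 2 \cdot \frac{1}{3} + 6 H = \frac{2}{3} + 6 H$)
$\sqrt{Z{\left(q{\left(1 \right)} \right)} + J{\left(219,95 \right)}} = \sqrt{\left(\frac{2}{3} + 6 \left(-1\right)\right) - 1140} = \sqrt{\left(\frac{2}{3} - 6\right) - 1140} = \sqrt{- \frac{16}{3} - 1140} = \sqrt{- \frac{3436}{3}} = \frac{2 i \sqrt{2577}}{3}$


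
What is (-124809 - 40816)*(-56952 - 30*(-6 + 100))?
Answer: 9899737500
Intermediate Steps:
(-124809 - 40816)*(-56952 - 30*(-6 + 100)) = -165625*(-56952 - 30*94) = -165625*(-56952 - 2820) = -165625*(-59772) = 9899737500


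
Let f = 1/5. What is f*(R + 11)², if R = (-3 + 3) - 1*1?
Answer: 20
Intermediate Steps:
R = -1 (R = 0 - 1 = -1)
f = ⅕ ≈ 0.20000
f*(R + 11)² = (-1 + 11)²/5 = (⅕)*10² = (⅕)*100 = 20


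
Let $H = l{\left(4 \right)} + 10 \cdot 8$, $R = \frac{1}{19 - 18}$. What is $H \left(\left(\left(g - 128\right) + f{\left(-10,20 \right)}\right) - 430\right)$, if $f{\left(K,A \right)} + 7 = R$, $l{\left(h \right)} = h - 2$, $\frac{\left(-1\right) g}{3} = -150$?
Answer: $-9348$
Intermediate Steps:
$g = 450$ ($g = \left(-3\right) \left(-150\right) = 450$)
$l{\left(h \right)} = -2 + h$ ($l{\left(h \right)} = h - 2 = -2 + h$)
$R = 1$ ($R = 1^{-1} = 1$)
$f{\left(K,A \right)} = -6$ ($f{\left(K,A \right)} = -7 + 1 = -6$)
$H = 82$ ($H = \left(-2 + 4\right) + 10 \cdot 8 = 2 + 80 = 82$)
$H \left(\left(\left(g - 128\right) + f{\left(-10,20 \right)}\right) - 430\right) = 82 \left(\left(\left(450 - 128\right) - 6\right) - 430\right) = 82 \left(\left(322 - 6\right) - 430\right) = 82 \left(316 - 430\right) = 82 \left(-114\right) = -9348$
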